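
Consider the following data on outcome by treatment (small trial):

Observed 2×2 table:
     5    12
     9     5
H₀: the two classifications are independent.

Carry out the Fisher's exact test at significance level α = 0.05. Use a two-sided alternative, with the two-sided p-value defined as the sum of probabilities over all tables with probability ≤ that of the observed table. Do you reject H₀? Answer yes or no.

reject H₀: no

Margins: r₁=17, r₂=14, c₁=14, c₂=17, n=31
p_obs = C(17,5)·C(14,9)/C(31,14); sum pmf over tables with pmf ≤ p_obs
p-value (two-sided) = 0.07592
At α=0.05: p ≥ α → fail to reject H₀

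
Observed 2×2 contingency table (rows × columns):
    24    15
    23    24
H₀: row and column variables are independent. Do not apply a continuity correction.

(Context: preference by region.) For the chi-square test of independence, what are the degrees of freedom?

df = (r−1)(c−1) = (2−1)·(2−1) = 1

degrees of freedom = 1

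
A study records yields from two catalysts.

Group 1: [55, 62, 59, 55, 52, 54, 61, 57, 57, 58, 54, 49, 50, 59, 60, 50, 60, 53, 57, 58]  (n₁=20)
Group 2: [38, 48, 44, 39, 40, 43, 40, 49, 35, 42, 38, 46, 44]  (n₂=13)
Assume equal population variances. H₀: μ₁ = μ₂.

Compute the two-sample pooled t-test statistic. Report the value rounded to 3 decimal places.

test statistic = 9.925

x̄₁=56.000, s₁=3.825, n₁=20
x̄₂=42.000, s₂=4.163, n₂=13
s_p² = [19·3.825² + 12·4.163²]/31 = 15.6774
SE = √(s_p²·(1/20+1/13)) = 1.4106
t = (56.000−42.000)/1.4106 = 9.9248
df = 31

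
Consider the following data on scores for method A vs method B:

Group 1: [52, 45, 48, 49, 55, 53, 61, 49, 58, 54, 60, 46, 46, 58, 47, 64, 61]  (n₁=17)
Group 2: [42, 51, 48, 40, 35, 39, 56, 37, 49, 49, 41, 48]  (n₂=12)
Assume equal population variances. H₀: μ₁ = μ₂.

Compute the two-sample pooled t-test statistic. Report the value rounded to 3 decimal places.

x̄₁=53.294, s₁=6.162, n₁=17
x̄₂=44.583, s₂=6.431, n₂=12
s_p² = [16·6.162² + 11·6.431²]/27 = 39.3499
SE = √(s_p²·(1/17+1/12)) = 2.3651
t = (53.294−44.583)/2.3651 = 3.6830
df = 27

test statistic = 3.683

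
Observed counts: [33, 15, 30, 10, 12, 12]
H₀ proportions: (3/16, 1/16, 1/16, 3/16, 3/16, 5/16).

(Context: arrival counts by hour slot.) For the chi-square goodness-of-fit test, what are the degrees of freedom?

degrees of freedom = 5

df = k − 1 = 6 − 1 = 5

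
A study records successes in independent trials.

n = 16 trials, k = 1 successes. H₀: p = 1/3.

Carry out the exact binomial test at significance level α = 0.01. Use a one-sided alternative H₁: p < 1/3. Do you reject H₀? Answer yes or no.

Exact binomial: n=16, k=1, p₀=1/3=0.3333
P(X≤1) from Σ C(n,i)·p₀^i·(1−p₀)^(n−i)
p-value (one-sided, H₁ less) = 0.01370
At α=0.01: p ≥ α → fail to reject H₀

reject H₀: no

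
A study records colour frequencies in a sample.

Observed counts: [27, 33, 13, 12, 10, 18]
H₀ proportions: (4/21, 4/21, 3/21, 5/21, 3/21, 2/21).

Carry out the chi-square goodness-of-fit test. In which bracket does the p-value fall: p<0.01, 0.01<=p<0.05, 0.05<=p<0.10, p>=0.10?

n = 113; E_i = n·p_i = [21.52, 21.52, 16.14, 26.90, 16.14, 10.76]
χ² = (27−21.52)²/21.52 + (33−21.52)²/21.52 + (13−16.14)²/16.14 + (12−26.90)²/26.90 + (10−16.14)²/16.14 + (18−10.76)²/10.76 = 23.5867
df = 5
p-value (upper-tail) = 0.00026
→ bracket: p<0.01

p-value bracket: p<0.01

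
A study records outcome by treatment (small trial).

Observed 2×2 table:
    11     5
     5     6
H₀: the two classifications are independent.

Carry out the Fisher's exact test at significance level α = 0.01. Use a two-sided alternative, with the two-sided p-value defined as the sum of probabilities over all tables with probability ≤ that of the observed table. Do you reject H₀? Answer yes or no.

reject H₀: no

Margins: r₁=16, r₂=11, c₁=16, c₂=11, n=27
p_obs = C(16,11)·C(11,5)/C(27,16); sum pmf over tables with pmf ≤ p_obs
p-value (two-sided) = 0.26380
At α=0.01: p ≥ α → fail to reject H₀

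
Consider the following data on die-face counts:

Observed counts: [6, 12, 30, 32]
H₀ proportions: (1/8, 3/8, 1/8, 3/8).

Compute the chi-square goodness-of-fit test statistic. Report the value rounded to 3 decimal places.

n = 80; E_i = n·p_i = [10.00, 30.00, 10.00, 30.00]
χ² = (6−10.00)²/10.00 + (12−30.00)²/30.00 + (30−10.00)²/10.00 + (32−30.00)²/30.00 = 52.5333
df = 3

test statistic = 52.533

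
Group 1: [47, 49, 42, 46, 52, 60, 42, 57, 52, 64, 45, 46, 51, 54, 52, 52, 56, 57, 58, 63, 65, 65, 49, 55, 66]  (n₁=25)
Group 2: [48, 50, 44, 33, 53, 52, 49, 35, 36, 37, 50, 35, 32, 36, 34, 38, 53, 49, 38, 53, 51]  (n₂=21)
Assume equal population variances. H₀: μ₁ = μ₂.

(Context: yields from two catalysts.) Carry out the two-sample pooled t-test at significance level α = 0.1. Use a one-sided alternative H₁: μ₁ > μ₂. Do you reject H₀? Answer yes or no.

reject H₀: yes

x̄₁=53.800, s₁=7.251, n₁=25
x̄₂=43.143, s₂=7.920, n₂=21
s_p² = [24·7.251² + 20·7.920²]/44 = 57.1948
SE = √(s_p²·(1/25+1/21)) = 2.2386
t = (53.800−43.143)/2.2386 = 4.7606
df = 44
p-value (one-sided, H₁ greater) = 0.00001
At α=0.1: p < α → reject H₀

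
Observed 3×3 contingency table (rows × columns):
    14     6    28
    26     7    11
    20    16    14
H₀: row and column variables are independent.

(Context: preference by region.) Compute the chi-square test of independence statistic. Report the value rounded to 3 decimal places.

Row totals [48, 44, 50], col totals [60, 29, 53], n=142
χ² = (14−20.28)²/20.28 + (6−9.80)²/9.80 + (28−17.92)²/17.92 + (26−18.59)²/18.59 + (7−8.99)²/8.99 + (11−16.42)²/16.42 + (20−21.13)²/21.13 + (16−10.21)²/10.21 + (14−18.66)²/18.66 = 18.7851
df = 4

test statistic = 18.785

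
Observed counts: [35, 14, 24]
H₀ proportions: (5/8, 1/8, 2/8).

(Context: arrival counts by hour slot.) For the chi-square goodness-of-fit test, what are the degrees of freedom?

degrees of freedom = 2

df = k − 1 = 3 − 1 = 2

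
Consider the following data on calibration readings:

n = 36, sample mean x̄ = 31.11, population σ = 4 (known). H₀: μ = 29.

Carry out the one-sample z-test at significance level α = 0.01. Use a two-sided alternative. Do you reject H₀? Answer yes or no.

reject H₀: yes

SE = σ/√n = 4/√36 = 0.6667
z = (x̄−μ₀)/SE = (31.11−29)/0.6667 = 3.1650
p-value (two-sided) = 0.00155
At α=0.01: p < α → reject H₀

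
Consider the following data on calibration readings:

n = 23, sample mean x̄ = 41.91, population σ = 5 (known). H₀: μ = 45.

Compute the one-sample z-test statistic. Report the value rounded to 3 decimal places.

SE = σ/√n = 5/√23 = 1.0426
z = (x̄−μ₀)/SE = (41.91−45)/1.0426 = -2.9638

test statistic = -2.964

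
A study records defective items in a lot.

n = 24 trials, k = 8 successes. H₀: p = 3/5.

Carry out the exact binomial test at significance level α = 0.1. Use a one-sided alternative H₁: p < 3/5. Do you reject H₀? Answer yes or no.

Exact binomial: n=24, k=8, p₀=3/5=0.6000
P(X≤8) from Σ C(n,i)·p₀^i·(1−p₀)^(n−i)
p-value (one-sided, H₁ less) = 0.00751
At α=0.1: p < α → reject H₀

reject H₀: yes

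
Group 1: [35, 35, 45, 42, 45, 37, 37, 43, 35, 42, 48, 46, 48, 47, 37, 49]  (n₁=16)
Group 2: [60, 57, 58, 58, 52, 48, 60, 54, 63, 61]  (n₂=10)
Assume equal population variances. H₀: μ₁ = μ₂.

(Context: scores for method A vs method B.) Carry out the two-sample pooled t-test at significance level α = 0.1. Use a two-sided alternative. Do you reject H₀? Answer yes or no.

reject H₀: yes

x̄₁=41.938, s₁=5.183, n₁=16
x̄₂=57.100, s₂=4.557, n₂=10
s_p² = [15·5.183² + 9·4.557²]/24 = 24.5766
SE = √(s_p²·(1/16+1/10)) = 1.9984
t = (41.938−57.100)/1.9984 = -7.5872
df = 24
p-value (two-sided) = 0.00000
At α=0.1: p < α → reject H₀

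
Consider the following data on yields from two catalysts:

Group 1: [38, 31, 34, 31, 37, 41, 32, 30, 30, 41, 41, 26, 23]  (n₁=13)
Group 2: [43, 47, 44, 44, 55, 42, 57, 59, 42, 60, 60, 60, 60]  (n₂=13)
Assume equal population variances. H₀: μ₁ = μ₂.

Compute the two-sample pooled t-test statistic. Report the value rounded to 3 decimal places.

x̄₁=33.462, s₁=5.825, n₁=13
x̄₂=51.769, s₂=8.022, n₂=13
s_p² = [12·5.825² + 12·8.022²]/24 = 49.1474
SE = √(s_p²·(1/13+1/13)) = 2.7498
t = (33.462−51.769)/2.7498 = -6.6579
df = 24

test statistic = -6.658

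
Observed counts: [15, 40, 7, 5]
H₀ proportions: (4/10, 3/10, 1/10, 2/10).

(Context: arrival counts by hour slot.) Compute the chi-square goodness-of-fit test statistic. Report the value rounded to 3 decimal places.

test statistic = 30.177

n = 67; E_i = n·p_i = [26.80, 20.10, 6.70, 13.40]
χ² = (15−26.80)²/26.80 + (40−20.10)²/20.10 + (7−6.70)²/6.70 + (5−13.40)²/13.40 = 30.1766
df = 3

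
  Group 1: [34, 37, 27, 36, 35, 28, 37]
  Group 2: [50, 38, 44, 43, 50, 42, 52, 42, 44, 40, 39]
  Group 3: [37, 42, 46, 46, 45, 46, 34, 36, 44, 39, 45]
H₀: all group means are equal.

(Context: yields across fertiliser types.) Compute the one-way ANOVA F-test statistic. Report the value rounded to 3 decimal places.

test statistic = 12.318

Group means [33.43, 44.00, 41.82], grand mean 40.621
SSB = Σnᵢ(x̄ᵢ−x̄)² = 503.477; SSW = ΣΣ(x−x̄ᵢ)² = 531.351
MSB = 503.477/2 = 251.7385; MSW = 531.351/26 = 20.4366
F = MSB/MSW = 12.3180
df = (2, 26)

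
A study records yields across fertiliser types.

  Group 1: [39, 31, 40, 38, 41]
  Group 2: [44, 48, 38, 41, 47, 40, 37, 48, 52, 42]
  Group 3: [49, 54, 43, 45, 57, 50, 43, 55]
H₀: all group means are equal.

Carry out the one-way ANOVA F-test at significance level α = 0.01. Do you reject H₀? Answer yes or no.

Group means [37.80, 43.70, 49.50], grand mean 44.435
SSB = Σnᵢ(x̄ᵢ−x̄)² = 430.752; SSW = ΣΣ(x−x̄ᵢ)² = 492.900
MSB = 430.752/2 = 215.3761; MSW = 492.900/20 = 24.6450
F = MSB/MSW = 8.7391
df = (2, 20)
p-value (upper-tail) = 0.00187
At α=0.01: p < α → reject H₀

reject H₀: yes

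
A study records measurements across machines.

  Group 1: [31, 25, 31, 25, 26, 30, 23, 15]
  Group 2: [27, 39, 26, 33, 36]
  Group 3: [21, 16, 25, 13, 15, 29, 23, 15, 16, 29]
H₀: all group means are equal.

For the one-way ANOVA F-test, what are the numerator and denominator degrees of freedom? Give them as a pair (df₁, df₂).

degrees of freedom = [2, 20]

k = 3 groups, N = 23 total
df = (k−1, N−k) = (3−1, 23−3) = (2, 20)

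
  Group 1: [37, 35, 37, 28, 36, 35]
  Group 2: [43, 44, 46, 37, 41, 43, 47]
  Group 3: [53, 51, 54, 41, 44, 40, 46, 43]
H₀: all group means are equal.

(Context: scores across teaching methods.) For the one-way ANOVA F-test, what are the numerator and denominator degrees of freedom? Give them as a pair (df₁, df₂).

degrees of freedom = [2, 18]

k = 3 groups, N = 21 total
df = (k−1, N−k) = (3−1, 21−3) = (2, 18)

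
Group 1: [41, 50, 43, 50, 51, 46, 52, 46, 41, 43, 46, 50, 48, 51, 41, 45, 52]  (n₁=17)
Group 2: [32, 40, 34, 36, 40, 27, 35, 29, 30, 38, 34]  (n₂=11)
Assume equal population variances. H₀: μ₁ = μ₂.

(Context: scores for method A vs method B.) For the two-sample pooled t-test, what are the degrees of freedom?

df = n₁ + n₂ − 2 = 17 + 11 − 2 = 26

degrees of freedom = 26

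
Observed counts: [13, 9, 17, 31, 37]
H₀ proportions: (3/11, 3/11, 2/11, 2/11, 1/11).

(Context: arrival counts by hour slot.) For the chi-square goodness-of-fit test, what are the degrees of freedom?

degrees of freedom = 4

df = k − 1 = 5 − 1 = 4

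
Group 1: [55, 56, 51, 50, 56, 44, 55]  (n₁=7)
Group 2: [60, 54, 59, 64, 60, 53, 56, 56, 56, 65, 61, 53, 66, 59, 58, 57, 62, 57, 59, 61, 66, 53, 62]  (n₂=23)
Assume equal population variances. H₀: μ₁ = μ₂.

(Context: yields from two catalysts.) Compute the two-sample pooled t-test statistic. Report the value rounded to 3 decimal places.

x̄₁=52.429, s₁=4.429, n₁=7
x̄₂=59.000, s₂=4.023, n₂=23
s_p² = [6·4.429² + 22·4.023²]/28 = 16.9184
SE = √(s_p²·(1/7+1/23)) = 1.7755
t = (52.429−59.000)/1.7755 = -3.7011
df = 28

test statistic = -3.701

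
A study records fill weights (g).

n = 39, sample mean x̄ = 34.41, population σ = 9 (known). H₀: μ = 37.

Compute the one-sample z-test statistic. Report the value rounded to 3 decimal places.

test statistic = -1.797

SE = σ/√n = 9/√39 = 1.4412
z = (x̄−μ₀)/SE = (34.41−37)/1.4412 = -1.7972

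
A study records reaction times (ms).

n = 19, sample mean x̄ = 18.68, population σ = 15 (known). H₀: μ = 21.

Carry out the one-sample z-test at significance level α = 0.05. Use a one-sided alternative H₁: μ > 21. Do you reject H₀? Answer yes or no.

SE = σ/√n = 15/√19 = 3.4412
z = (x̄−μ₀)/SE = (18.68−21)/3.4412 = -0.6742
p-value (one-sided, H₁ greater) = 0.74990
At α=0.05: p ≥ α → fail to reject H₀

reject H₀: no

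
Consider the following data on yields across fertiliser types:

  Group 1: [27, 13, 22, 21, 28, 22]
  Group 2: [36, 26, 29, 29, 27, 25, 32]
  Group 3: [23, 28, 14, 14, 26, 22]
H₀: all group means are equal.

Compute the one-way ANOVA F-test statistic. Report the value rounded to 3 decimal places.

test statistic = 4.922

Group means [22.17, 29.14, 21.17], grand mean 24.421
SSB = Σnᵢ(x̄ᵢ−x̄)² = 250.108; SSW = ΣΣ(x−x̄ᵢ)² = 406.524
MSB = 250.108/2 = 125.0539; MSW = 406.524/16 = 25.4077
F = MSB/MSW = 4.9219
df = (2, 16)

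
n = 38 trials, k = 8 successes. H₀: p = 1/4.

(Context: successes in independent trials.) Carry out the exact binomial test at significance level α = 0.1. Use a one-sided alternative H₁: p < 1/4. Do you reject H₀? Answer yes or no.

reject H₀: no

Exact binomial: n=38, k=8, p₀=1/4=0.2500
P(X≤8) from Σ C(n,i)·p₀^i·(1−p₀)^(n−i)
p-value (one-sided, H₁ less) = 0.36458
At α=0.1: p ≥ α → fail to reject H₀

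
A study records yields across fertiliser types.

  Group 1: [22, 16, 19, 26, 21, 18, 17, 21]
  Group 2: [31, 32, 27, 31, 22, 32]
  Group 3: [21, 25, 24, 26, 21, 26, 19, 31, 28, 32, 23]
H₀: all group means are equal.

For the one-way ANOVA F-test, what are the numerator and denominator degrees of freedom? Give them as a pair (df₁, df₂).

degrees of freedom = [2, 22]

k = 3 groups, N = 25 total
df = (k−1, N−k) = (3−1, 25−3) = (2, 22)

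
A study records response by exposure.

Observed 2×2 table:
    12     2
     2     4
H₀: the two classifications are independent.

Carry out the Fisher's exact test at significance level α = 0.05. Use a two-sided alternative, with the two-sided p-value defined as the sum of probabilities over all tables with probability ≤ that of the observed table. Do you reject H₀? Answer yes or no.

Margins: r₁=14, r₂=6, c₁=14, c₂=6, n=20
p_obs = C(14,12)·C(6,2)/C(20,14); sum pmf over tables with pmf ≤ p_obs
p-value (two-sided) = 0.03741
At α=0.05: p < α → reject H₀

reject H₀: yes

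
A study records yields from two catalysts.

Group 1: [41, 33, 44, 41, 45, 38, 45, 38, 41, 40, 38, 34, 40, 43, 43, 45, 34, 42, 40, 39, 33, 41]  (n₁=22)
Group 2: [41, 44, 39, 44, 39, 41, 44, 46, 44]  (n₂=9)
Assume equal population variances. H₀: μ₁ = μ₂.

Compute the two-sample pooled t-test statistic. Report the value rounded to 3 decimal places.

x̄₁=39.909, s₁=3.778, n₁=22
x̄₂=42.444, s₂=2.506, n₂=9
s_p² = [21·3.778² + 8·2.506²]/29 = 12.0704
SE = √(s_p²·(1/22+1/9)) = 1.3747
t = (39.909−42.444)/1.3747 = -1.8443
df = 29

test statistic = -1.844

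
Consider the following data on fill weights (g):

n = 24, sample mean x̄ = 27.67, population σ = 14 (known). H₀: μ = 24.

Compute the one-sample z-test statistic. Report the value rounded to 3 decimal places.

test statistic = 1.284

SE = σ/√n = 14/√24 = 2.8577
z = (x̄−μ₀)/SE = (27.67−24)/2.8577 = 1.2842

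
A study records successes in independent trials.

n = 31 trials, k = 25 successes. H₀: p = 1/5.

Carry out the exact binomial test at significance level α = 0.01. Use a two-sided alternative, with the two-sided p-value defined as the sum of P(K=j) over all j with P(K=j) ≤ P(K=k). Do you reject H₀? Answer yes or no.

reject H₀: yes

Exact binomial: n=31, k=25, p₀=1/5=0.2000
P(X=j) = C(n,j)·p₀^j·(1−p₀)^(n−j); p = Σ P(X=j) over j with P(X=j) ≤ P(X=25)
p-value (two-sided) = 0.00000
At α=0.01: p < α → reject H₀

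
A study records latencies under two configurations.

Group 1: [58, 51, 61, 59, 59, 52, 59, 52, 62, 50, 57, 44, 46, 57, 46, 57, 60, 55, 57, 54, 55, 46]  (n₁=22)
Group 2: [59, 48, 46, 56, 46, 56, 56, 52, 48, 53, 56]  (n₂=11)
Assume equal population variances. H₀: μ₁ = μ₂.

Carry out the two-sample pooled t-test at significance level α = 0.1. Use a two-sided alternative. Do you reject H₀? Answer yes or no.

reject H₀: no

x̄₁=54.409, s₁=5.342, n₁=22
x̄₂=52.364, s₂=4.653, n₂=11
s_p² = [21·5.342² + 10·4.653²]/31 = 26.3182
SE = √(s_p²·(1/22+1/11)) = 1.8944
t = (54.409−52.364)/1.8944 = 1.0797
df = 31
p-value (two-sided) = 0.28859
At α=0.1: p ≥ α → fail to reject H₀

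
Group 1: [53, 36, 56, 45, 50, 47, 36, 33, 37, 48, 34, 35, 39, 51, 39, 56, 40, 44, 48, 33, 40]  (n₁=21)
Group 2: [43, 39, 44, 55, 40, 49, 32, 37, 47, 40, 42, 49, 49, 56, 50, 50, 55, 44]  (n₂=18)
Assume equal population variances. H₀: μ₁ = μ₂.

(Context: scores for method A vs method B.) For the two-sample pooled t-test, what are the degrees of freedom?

df = n₁ + n₂ − 2 = 21 + 18 − 2 = 37

degrees of freedom = 37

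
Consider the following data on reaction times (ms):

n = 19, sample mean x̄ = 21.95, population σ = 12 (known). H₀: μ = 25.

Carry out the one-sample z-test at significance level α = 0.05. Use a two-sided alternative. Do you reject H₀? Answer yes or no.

SE = σ/√n = 12/√19 = 2.7530
z = (x̄−μ₀)/SE = (21.95−25)/2.7530 = -1.1079
p-value (two-sided) = 0.26791
At α=0.05: p ≥ α → fail to reject H₀

reject H₀: no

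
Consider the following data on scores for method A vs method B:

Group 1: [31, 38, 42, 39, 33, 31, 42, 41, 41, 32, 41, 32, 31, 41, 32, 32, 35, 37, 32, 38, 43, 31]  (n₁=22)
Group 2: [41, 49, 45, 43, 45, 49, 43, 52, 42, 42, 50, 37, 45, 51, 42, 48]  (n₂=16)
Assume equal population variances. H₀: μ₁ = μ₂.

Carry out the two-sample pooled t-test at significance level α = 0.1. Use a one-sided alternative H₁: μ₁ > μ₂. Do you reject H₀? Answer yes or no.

x̄₁=36.136, s₁=4.518, n₁=22
x̄₂=45.250, s₂=4.203, n₂=16
s_p² = [21·4.518² + 15·4.203²]/36 = 19.2664
SE = √(s_p²·(1/22+1/16)) = 1.4422
t = (36.136−45.250)/1.4422 = -6.3193
df = 36
p-value (one-sided, H₁ greater) = 1.00000
At α=0.1: p ≥ α → fail to reject H₀

reject H₀: no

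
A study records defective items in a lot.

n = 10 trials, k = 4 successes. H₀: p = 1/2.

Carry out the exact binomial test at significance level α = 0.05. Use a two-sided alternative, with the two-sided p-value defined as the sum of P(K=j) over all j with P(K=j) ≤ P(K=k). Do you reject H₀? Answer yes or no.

reject H₀: no

Exact binomial: n=10, k=4, p₀=1/2=0.5000
P(X=j) = C(n,j)·p₀^j·(1−p₀)^(n−j); p = Σ P(X=j) over j with P(X=j) ≤ P(X=4)
p-value (two-sided) = 0.75391
At α=0.05: p ≥ α → fail to reject H₀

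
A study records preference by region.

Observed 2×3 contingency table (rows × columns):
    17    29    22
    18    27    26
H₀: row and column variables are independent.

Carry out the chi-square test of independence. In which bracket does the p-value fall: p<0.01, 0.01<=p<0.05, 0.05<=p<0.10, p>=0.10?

Row totals [68, 71], col totals [35, 56, 48], n=139
χ² = (17−17.12)²/17.12 + (29−27.40)²/27.40 + (22−23.48)²/23.48 + (18−17.88)²/17.88 + (27−28.60)²/28.60 + (26−24.52)²/24.52 = 0.3688
df = 2
p-value (upper-tail) = 0.83162
→ bracket: p>=0.10

p-value bracket: p>=0.10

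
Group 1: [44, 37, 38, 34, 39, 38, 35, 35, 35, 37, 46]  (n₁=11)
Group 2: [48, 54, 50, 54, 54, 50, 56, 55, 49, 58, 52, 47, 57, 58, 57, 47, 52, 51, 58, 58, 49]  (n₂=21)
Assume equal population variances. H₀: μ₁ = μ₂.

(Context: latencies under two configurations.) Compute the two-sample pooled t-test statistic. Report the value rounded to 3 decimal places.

test statistic = -10.474

x̄₁=38.000, s₁=3.821, n₁=11
x̄₂=53.048, s₂=3.879, n₂=21
s_p² = [10·3.821² + 20·3.879²]/30 = 14.8984
SE = √(s_p²·(1/11+1/21)) = 1.4366
t = (38.000−53.048)/1.4366 = -10.4744
df = 30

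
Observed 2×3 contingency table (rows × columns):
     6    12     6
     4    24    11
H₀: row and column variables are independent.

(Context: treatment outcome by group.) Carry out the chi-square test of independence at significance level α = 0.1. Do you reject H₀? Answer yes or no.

Row totals [24, 39], col totals [10, 36, 17], n=63
χ² = (6−3.81)²/3.81 + (12−13.71)²/13.71 + (6−6.48)²/6.48 + (4−6.19)²/6.19 + (24−22.29)²/22.29 + (11−10.52)²/10.52 = 2.4373
df = 2
p-value (upper-tail) = 0.29562
At α=0.1: p ≥ α → fail to reject H₀

reject H₀: no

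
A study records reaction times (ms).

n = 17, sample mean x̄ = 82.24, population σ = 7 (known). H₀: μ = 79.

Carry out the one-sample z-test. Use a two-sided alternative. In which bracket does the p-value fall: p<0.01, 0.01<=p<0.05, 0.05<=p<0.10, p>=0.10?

p-value bracket: 0.05<=p<0.10

SE = σ/√n = 7/√17 = 1.6977
z = (x̄−μ₀)/SE = (82.24−79)/1.6977 = 1.9084
p-value (two-sided) = 0.05634
→ bracket: 0.05<=p<0.10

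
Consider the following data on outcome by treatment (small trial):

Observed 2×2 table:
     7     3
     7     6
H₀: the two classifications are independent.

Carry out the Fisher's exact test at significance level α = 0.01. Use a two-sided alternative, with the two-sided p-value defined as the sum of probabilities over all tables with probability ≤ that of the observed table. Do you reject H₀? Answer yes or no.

Margins: r₁=10, r₂=13, c₁=14, c₂=9, n=23
p_obs = C(10,7)·C(13,7)/C(23,14); sum pmf over tables with pmf ≤ p_obs
p-value (two-sided) = 0.66927
At α=0.01: p ≥ α → fail to reject H₀

reject H₀: no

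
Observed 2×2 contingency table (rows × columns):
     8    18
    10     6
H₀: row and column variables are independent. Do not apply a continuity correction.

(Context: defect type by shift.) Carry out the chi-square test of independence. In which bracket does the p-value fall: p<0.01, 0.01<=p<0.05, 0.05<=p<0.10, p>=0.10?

Row totals [26, 16], col totals [18, 24], n=42
χ² = (8−11.14)²/11.14 + (18−14.86)²/14.86 + (10−6.86)²/6.86 + (6−9.14)²/9.14 = 4.0721
df = 1
p-value (upper-tail) = 0.04360
→ bracket: 0.01<=p<0.05

p-value bracket: 0.01<=p<0.05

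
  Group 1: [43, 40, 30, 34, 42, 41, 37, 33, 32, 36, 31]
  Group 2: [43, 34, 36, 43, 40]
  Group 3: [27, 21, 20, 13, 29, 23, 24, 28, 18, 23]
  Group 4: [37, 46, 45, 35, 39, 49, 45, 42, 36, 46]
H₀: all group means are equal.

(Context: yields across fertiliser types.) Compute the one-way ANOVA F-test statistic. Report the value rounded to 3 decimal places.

Group means [36.27, 39.20, 22.60, 42.00], grand mean 34.472
SSB = Σnᵢ(x̄ᵢ−x̄)² = 2123.590; SSW = ΣΣ(x−x̄ᵢ)² = 715.382
MSB = 2123.590/3 = 707.8635; MSW = 715.382/32 = 22.3557
F = MSB/MSW = 31.6637
df = (3, 32)

test statistic = 31.664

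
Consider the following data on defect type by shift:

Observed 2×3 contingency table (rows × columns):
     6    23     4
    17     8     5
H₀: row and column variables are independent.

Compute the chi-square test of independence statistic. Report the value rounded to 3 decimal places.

Row totals [33, 30], col totals [23, 31, 9], n=63
χ² = (6−12.05)²/12.05 + (23−16.24)²/16.24 + (4−4.71)²/4.71 + (17−10.95)²/10.95 + (8−14.76)²/14.76 + (5−4.29)²/4.29 = 12.5156
df = 2

test statistic = 12.516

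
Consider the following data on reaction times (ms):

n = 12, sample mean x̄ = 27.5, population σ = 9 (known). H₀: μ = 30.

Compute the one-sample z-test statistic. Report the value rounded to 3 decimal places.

SE = σ/√n = 9/√12 = 2.5981
z = (x̄−μ₀)/SE = (27.5−30)/2.5981 = -0.9623

test statistic = -0.962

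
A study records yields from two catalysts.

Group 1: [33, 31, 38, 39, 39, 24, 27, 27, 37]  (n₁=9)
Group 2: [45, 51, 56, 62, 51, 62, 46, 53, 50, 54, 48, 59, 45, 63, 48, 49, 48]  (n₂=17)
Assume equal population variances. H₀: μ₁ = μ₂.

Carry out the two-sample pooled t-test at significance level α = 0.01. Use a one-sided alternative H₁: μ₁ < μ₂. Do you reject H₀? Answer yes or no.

x̄₁=32.778, s₁=5.805, n₁=9
x̄₂=52.353, s₂=6.051, n₂=17
s_p² = [8·5.805² + 16·6.051²]/24 = 35.6432
SE = √(s_p²·(1/9+1/17)) = 2.4611
t = (32.778−52.353)/2.4611 = -7.9538
df = 24
p-value (one-sided, H₁ less) = 0.00000
At α=0.01: p < α → reject H₀

reject H₀: yes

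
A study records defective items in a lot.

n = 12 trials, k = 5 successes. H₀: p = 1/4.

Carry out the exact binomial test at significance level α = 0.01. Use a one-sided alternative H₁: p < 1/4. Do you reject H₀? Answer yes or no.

Exact binomial: n=12, k=5, p₀=1/4=0.2500
P(X≤5) from Σ C(n,i)·p₀^i·(1−p₀)^(n−i)
p-value (one-sided, H₁ less) = 0.94560
At α=0.01: p ≥ α → fail to reject H₀

reject H₀: no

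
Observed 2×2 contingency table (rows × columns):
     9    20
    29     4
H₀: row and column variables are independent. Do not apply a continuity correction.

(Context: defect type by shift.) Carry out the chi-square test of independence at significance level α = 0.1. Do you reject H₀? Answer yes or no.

Row totals [29, 33], col totals [38, 24], n=62
χ² = (9−17.77)²/17.77 + (20−11.23)²/11.23 + (29−20.23)²/20.23 + (4−12.77)²/12.77 = 21.0224
df = 1
p-value (upper-tail) = 0.00000
At α=0.1: p < α → reject H₀

reject H₀: yes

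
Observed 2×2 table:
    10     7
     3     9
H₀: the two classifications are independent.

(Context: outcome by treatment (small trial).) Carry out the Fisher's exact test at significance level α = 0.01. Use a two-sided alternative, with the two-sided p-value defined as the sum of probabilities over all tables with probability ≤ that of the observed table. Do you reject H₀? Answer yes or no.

Margins: r₁=17, r₂=12, c₁=13, c₂=16, n=29
p_obs = C(17,10)·C(12,3)/C(29,13); sum pmf over tables with pmf ≤ p_obs
p-value (two-sided) = 0.12975
At α=0.01: p ≥ α → fail to reject H₀

reject H₀: no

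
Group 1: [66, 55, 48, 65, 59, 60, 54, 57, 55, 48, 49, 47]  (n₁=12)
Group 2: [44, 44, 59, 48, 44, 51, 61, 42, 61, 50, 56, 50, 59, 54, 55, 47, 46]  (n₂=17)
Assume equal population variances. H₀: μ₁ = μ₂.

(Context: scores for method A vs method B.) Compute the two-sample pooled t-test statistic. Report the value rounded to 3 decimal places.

test statistic = 1.652

x̄₁=55.250, s₁=6.497, n₁=12
x̄₂=51.235, s₂=6.408, n₂=17
s_p² = [11·6.497² + 16·6.408²]/27 = 41.5300
SE = √(s_p²·(1/12+1/17)) = 2.4298
t = (55.250−51.235)/2.4298 = 1.6523
df = 27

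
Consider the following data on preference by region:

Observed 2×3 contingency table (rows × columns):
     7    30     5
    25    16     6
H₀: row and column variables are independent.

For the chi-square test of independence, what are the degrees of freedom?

degrees of freedom = 2

df = (r−1)(c−1) = (2−1)·(3−1) = 2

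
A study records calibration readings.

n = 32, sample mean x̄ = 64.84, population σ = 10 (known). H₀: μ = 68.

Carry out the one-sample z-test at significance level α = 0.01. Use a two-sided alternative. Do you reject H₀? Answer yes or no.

SE = σ/√n = 10/√32 = 1.7678
z = (x̄−μ₀)/SE = (64.84−68)/1.7678 = -1.7876
p-value (two-sided) = 0.07385
At α=0.01: p ≥ α → fail to reject H₀

reject H₀: no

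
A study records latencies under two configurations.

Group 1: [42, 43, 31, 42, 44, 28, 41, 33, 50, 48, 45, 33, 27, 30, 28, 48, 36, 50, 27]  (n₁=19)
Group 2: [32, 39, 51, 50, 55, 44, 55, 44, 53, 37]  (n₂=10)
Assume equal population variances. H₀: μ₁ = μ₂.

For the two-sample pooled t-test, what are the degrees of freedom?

df = n₁ + n₂ − 2 = 19 + 10 − 2 = 27

degrees of freedom = 27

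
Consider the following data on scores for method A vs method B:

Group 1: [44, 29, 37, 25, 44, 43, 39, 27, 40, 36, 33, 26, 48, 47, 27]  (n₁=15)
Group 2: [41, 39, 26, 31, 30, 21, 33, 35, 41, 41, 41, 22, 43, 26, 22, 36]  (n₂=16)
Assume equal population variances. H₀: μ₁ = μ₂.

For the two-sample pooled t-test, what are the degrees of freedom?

degrees of freedom = 29

df = n₁ + n₂ − 2 = 15 + 16 − 2 = 29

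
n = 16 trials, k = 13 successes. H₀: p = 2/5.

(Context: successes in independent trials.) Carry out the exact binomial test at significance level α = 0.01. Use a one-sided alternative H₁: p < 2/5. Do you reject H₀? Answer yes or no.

Exact binomial: n=16, k=13, p₀=2/5=0.4000
P(X≤13) from Σ C(n,i)·p₀^i·(1−p₀)^(n−i)
p-value (one-sided, H₁ less) = 0.99987
At α=0.01: p ≥ α → fail to reject H₀

reject H₀: no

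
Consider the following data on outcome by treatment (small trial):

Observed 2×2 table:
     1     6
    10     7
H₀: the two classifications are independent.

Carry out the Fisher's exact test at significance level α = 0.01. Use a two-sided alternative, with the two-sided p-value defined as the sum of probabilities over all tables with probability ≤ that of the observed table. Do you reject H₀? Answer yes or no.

reject H₀: no

Margins: r₁=7, r₂=17, c₁=11, c₂=13, n=24
p_obs = C(7,1)·C(17,10)/C(24,11); sum pmf over tables with pmf ≤ p_obs
p-value (two-sided) = 0.07780
At α=0.01: p ≥ α → fail to reject H₀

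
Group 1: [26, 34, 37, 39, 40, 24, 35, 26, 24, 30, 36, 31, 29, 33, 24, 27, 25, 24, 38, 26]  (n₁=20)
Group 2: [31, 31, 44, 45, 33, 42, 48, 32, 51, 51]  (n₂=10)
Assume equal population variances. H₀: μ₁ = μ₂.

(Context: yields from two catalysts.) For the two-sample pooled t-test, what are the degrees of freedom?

degrees of freedom = 28

df = n₁ + n₂ − 2 = 20 + 10 − 2 = 28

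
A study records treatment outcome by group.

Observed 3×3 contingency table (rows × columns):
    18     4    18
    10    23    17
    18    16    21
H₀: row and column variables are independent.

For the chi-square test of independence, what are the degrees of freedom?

degrees of freedom = 4

df = (r−1)(c−1) = (3−1)·(3−1) = 4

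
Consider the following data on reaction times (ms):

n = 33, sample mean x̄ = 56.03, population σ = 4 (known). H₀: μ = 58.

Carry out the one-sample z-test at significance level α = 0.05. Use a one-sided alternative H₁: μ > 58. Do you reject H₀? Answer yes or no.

reject H₀: no

SE = σ/√n = 4/√33 = 0.6963
z = (x̄−μ₀)/SE = (56.03−58)/0.6963 = -2.8292
p-value (one-sided, H₁ greater) = 0.99767
At α=0.05: p ≥ α → fail to reject H₀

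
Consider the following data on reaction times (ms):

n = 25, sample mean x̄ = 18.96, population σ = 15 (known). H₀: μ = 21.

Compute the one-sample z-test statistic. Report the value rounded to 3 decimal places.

SE = σ/√n = 15/√25 = 3.0000
z = (x̄−μ₀)/SE = (18.96−21)/3.0000 = -0.6800

test statistic = -0.680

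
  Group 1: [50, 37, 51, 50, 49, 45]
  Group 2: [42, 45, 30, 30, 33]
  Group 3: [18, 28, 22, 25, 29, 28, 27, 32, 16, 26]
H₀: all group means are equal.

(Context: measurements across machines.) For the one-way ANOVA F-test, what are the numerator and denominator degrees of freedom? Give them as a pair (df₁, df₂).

k = 3 groups, N = 21 total
df = (k−1, N−k) = (3−1, 21−3) = (2, 18)

degrees of freedom = [2, 18]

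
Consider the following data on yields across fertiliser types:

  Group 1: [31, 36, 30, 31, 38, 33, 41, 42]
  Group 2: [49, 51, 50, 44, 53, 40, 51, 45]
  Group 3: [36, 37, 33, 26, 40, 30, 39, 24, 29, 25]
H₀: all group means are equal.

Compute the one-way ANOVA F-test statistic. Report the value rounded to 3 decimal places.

Group means [35.25, 47.88, 31.90], grand mean 37.846
SSB = Σnᵢ(x̄ᵢ−x̄)² = 1212.110; SSW = ΣΣ(x−x̄ᵢ)² = 609.275
MSB = 1212.110/2 = 606.0548; MSW = 609.275/23 = 26.4902
F = MSB/MSW = 22.8784
df = (2, 23)

test statistic = 22.878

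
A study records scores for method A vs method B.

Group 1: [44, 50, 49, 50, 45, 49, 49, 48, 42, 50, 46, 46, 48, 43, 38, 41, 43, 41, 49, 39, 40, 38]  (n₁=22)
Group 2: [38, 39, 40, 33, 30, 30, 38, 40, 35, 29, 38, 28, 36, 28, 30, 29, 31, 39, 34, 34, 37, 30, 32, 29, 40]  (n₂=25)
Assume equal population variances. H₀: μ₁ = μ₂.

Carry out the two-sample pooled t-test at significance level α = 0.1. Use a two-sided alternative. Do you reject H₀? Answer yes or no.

x̄₁=44.909, s₁=4.185, n₁=22
x̄₂=33.880, s₂=4.304, n₂=25
s_p² = [21·4.185² + 24·4.304²]/45 = 18.0546
SE = √(s_p²·(1/22+1/25)) = 1.2421
t = (44.909−33.880)/1.2421 = 8.8793
df = 45
p-value (two-sided) = 0.00000
At α=0.1: p < α → reject H₀

reject H₀: yes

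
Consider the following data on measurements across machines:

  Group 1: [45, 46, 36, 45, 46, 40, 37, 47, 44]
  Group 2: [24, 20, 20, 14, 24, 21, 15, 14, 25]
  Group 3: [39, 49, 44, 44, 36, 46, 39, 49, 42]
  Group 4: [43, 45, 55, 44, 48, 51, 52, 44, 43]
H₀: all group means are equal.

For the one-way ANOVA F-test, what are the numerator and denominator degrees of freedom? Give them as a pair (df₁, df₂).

degrees of freedom = [3, 32]

k = 4 groups, N = 36 total
df = (k−1, N−k) = (4−1, 36−4) = (3, 32)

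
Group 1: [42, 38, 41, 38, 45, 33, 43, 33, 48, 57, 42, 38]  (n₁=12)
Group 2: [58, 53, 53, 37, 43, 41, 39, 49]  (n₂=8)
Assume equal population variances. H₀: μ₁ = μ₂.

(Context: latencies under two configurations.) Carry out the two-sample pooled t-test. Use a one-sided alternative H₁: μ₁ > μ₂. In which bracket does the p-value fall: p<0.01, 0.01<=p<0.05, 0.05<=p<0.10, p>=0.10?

p-value bracket: p>=0.10

x̄₁=41.500, s₁=6.599, n₁=12
x̄₂=46.625, s₂=7.671, n₂=8
s_p² = [11·6.599² + 7·7.671²]/18 = 49.4931
SE = √(s_p²·(1/12+1/8)) = 3.2111
t = (41.500−46.625)/3.2111 = -1.5960
df = 18
p-value (one-sided, H₁ greater) = 0.93606
→ bracket: p>=0.10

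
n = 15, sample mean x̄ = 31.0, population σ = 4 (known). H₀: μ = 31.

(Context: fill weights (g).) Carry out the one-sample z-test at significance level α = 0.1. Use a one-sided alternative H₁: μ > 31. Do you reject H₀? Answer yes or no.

reject H₀: no

SE = σ/√n = 4/√15 = 1.0328
z = (x̄−μ₀)/SE = (31.0−31)/1.0328 = 0.0000
p-value (one-sided, H₁ greater) = 0.50000
At α=0.1: p ≥ α → fail to reject H₀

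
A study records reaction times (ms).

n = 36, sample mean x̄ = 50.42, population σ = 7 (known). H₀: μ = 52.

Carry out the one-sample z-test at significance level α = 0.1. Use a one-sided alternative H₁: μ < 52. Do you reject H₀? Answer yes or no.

SE = σ/√n = 7/√36 = 1.1667
z = (x̄−μ₀)/SE = (50.42−52)/1.1667 = -1.3543
p-value (one-sided, H₁ less) = 0.08782
At α=0.1: p < α → reject H₀

reject H₀: yes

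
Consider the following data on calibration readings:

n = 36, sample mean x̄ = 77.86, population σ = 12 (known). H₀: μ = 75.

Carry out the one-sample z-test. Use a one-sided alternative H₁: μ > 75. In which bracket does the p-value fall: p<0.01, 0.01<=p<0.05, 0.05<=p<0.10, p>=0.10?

p-value bracket: 0.05<=p<0.10

SE = σ/√n = 12/√36 = 2.0000
z = (x̄−μ₀)/SE = (77.86−75)/2.0000 = 1.4300
p-value (one-sided, H₁ greater) = 0.07636
→ bracket: 0.05<=p<0.10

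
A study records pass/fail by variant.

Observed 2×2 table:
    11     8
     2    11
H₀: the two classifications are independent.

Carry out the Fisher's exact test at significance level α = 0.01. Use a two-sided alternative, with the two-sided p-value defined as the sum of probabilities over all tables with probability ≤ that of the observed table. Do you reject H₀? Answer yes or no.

Margins: r₁=19, r₂=13, c₁=13, c₂=19, n=32
p_obs = C(19,11)·C(13,2)/C(32,13); sum pmf over tables with pmf ≤ p_obs
p-value (two-sided) = 0.02775
At α=0.01: p ≥ α → fail to reject H₀

reject H₀: no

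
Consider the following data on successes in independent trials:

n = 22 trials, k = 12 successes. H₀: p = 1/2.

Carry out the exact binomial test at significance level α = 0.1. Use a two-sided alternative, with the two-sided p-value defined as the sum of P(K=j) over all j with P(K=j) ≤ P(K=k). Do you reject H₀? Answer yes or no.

Exact binomial: n=22, k=12, p₀=1/2=0.5000
P(X=j) = C(n,j)·p₀^j·(1−p₀)^(n−j); p = Σ P(X=j) over j with P(X=j) ≤ P(X=12)
p-value (two-sided) = 0.83181
At α=0.1: p ≥ α → fail to reject H₀

reject H₀: no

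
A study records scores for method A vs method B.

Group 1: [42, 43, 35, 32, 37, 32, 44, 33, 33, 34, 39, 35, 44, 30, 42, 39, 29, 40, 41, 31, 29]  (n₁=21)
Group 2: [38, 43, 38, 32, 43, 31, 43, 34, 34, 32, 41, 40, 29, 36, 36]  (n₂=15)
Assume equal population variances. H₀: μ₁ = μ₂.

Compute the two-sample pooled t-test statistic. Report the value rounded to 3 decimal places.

test statistic = -0.172

x̄₁=36.381, s₁=5.104, n₁=21
x̄₂=36.667, s₂=4.655, n₂=15
s_p² = [20·5.104² + 14·4.655²]/34 = 24.2437
SE = √(s_p²·(1/21+1/15)) = 1.6645
t = (36.381−36.667)/1.6645 = -0.1716
df = 34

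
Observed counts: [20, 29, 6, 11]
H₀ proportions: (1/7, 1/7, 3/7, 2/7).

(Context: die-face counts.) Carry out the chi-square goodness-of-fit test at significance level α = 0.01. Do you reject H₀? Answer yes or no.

reject H₀: yes

n = 66; E_i = n·p_i = [9.43, 9.43, 28.29, 18.86]
χ² = (20−9.43)²/9.43 + (29−9.43)²/9.43 + (6−28.29)²/28.29 + (11−18.86)²/18.86 = 73.3106
df = 3
p-value (upper-tail) = 0.00000
At α=0.01: p < α → reject H₀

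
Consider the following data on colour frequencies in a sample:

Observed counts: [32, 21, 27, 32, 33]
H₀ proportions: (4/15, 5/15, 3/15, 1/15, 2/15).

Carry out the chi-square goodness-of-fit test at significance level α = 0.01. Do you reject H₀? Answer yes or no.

reject H₀: yes

n = 145; E_i = n·p_i = [38.67, 48.33, 29.00, 9.67, 19.33]
χ² = (32−38.67)²/38.67 + (21−48.33)²/48.33 + (27−29.00)²/29.00 + (32−9.67)²/9.67 + (33−19.33)²/19.33 = 78.0034
df = 4
p-value (upper-tail) = 0.00000
At α=0.01: p < α → reject H₀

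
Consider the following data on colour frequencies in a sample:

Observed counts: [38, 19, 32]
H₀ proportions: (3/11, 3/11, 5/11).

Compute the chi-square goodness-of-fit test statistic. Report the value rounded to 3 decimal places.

test statistic = 10.676

n = 89; E_i = n·p_i = [24.27, 24.27, 40.45]
χ² = (38−24.27)²/24.27 + (19−24.27)²/24.27 + (32−40.45)²/40.45 = 10.6757
df = 2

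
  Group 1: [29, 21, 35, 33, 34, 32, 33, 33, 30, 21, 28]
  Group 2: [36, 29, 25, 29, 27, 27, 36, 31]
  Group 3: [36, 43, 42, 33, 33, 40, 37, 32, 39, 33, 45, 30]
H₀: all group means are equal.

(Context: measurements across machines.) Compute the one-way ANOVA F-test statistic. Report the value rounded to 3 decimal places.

test statistic = 8.096

Group means [29.91, 30.00, 36.92], grand mean 32.645
SSB = Σnᵢ(x̄ᵢ−x̄)² = 357.271; SSW = ΣΣ(x−x̄ᵢ)² = 617.826
MSB = 357.271/2 = 178.6355; MSW = 617.826/28 = 22.0652
F = MSB/MSW = 8.0958
df = (2, 28)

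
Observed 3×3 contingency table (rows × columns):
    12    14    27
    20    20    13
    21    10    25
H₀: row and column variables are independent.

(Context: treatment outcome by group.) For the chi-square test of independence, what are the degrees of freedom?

degrees of freedom = 4

df = (r−1)(c−1) = (3−1)·(3−1) = 4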